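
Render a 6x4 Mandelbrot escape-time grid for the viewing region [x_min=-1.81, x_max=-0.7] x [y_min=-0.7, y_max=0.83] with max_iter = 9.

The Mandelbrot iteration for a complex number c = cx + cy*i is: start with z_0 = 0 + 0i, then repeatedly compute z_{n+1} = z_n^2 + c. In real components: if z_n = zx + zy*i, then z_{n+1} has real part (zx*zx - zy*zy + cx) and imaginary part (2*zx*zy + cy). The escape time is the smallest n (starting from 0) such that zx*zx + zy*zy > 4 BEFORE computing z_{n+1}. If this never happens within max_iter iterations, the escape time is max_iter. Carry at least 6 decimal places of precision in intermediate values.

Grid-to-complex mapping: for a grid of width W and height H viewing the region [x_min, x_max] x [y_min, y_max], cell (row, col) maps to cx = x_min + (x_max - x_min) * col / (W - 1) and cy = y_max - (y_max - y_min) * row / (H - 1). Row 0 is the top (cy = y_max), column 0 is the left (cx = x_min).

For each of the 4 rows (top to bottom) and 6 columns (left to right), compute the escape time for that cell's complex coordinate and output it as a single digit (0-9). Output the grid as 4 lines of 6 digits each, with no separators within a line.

(row=0, col=0): c = -1.8100 + 0.8300i → escape time 2
(row=0, col=1): c = -1.5880 + 0.8300i → escape time 3
(row=0, col=2): c = -1.3660 + 0.8300i → escape time 3
(row=0, col=3): c = -1.1440 + 0.8300i → escape time 3
(row=0, col=4): c = -0.9220 + 0.8300i → escape time 3
(row=0, col=5): c = -0.7000 + 0.8300i → escape time 4
(row=1, col=0): c = -1.8100 + 0.3200i → escape time 3
(row=1, col=1): c = -1.5880 + 0.3200i → escape time 4
(row=1, col=2): c = -1.3660 + 0.3200i → escape time 6
(row=1, col=3): c = -1.1440 + 0.3200i → escape time 9
(row=1, col=4): c = -0.9220 + 0.3200i → escape time 9
(row=1, col=5): c = -0.7000 + 0.3200i → escape time 9
(row=2, col=0): c = -1.8100 + -0.1900i → escape time 4
(row=2, col=1): c = -1.5880 + -0.1900i → escape time 5
(row=2, col=2): c = -1.3660 + -0.1900i → escape time 7
(row=2, col=3): c = -1.1440 + -0.1900i → escape time 9
(row=2, col=4): c = -0.9220 + -0.1900i → escape time 9
(row=2, col=5): c = -0.7000 + -0.1900i → escape time 9
(row=3, col=0): c = -1.8100 + -0.7000i → escape time 2
(row=3, col=1): c = -1.5880 + -0.7000i → escape time 3
(row=3, col=2): c = -1.3660 + -0.7000i → escape time 3
(row=3, col=3): c = -1.1440 + -0.7000i → escape time 3
(row=3, col=4): c = -0.9220 + -0.7000i → escape time 4
(row=3, col=5): c = -0.7000 + -0.7000i → escape time 5

Answer: 233334
346999
457999
233345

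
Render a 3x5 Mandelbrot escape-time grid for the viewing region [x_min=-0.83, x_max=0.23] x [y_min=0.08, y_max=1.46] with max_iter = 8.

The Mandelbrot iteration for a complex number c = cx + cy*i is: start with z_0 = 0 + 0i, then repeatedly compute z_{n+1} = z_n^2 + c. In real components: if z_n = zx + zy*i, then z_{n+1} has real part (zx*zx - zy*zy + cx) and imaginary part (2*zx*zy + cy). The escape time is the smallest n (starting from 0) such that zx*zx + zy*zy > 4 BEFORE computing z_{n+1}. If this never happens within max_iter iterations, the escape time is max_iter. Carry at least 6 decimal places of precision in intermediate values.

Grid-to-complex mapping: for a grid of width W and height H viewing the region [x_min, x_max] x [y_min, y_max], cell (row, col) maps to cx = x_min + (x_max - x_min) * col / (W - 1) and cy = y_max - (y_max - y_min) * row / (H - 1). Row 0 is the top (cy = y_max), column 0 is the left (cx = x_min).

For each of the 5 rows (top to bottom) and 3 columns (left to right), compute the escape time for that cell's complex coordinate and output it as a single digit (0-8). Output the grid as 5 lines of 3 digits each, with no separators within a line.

(row=0, col=0): c = -0.8300 + 1.4600i → escape time 2
(row=0, col=1): c = -0.3000 + 1.4600i → escape time 2
(row=0, col=2): c = 0.2300 + 1.4600i → escape time 2
(row=1, col=0): c = -0.8300 + 1.1150i → escape time 3
(row=1, col=1): c = -0.3000 + 1.1150i → escape time 4
(row=1, col=2): c = 0.2300 + 1.1150i → escape time 3
(row=2, col=0): c = -0.8300 + 0.7700i → escape time 4
(row=2, col=1): c = -0.3000 + 0.7700i → escape time 8
(row=2, col=2): c = 0.2300 + 0.7700i → escape time 5
(row=3, col=0): c = -0.8300 + 0.4250i → escape time 7
(row=3, col=1): c = -0.3000 + 0.4250i → escape time 8
(row=3, col=2): c = 0.2300 + 0.4250i → escape time 8
(row=4, col=0): c = -0.8300 + 0.0800i → escape time 8
(row=4, col=1): c = -0.3000 + 0.0800i → escape time 8
(row=4, col=2): c = 0.2300 + 0.0800i → escape time 8

Answer: 222
343
485
788
888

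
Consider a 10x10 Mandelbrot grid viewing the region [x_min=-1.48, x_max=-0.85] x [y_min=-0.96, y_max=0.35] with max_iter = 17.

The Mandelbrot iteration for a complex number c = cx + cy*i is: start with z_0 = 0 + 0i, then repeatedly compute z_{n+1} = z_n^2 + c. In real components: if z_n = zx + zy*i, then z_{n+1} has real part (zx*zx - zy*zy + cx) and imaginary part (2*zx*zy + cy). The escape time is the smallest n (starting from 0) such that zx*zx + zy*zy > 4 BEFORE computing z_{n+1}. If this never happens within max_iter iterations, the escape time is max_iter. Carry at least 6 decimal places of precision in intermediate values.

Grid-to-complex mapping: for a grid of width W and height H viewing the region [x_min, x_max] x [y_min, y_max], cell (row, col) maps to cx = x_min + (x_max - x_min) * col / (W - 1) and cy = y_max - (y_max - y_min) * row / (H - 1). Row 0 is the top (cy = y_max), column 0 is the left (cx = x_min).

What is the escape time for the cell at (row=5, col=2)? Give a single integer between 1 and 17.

Answer: 6

Derivation:
z_0 = 0 + 0i, c = -1.3400 + -0.3778i
Iter 1: z = -1.3400 + -0.3778i, |z|^2 = 1.9383
Iter 2: z = 0.3129 + 0.6347i, |z|^2 = 0.5007
Iter 3: z = -1.6449 + 0.0194i, |z|^2 = 2.7061
Iter 4: z = 1.3653 + -0.4415i, |z|^2 = 2.0591
Iter 5: z = 0.3292 + -1.5834i, |z|^2 = 2.6156
Iter 6: z = -3.7389 + -1.4203i, |z|^2 = 15.9966
Escaped at iteration 6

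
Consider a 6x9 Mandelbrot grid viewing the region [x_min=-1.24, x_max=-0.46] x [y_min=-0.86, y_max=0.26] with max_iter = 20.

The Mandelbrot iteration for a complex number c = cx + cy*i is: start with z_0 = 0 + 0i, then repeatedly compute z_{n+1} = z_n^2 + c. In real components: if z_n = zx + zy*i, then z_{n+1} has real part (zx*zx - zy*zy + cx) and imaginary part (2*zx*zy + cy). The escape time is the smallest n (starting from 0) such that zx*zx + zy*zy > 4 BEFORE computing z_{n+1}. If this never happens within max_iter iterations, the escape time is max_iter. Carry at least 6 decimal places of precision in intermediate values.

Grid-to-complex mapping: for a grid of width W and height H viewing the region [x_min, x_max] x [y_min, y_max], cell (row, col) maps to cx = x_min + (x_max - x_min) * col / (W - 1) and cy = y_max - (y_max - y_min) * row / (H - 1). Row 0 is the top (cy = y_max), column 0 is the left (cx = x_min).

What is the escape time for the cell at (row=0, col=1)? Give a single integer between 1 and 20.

Answer: 20

Derivation:
z_0 = 0 + 0i, c = -1.0840 + 0.2600i
Iter 1: z = -1.0840 + 0.2600i, |z|^2 = 1.2427
Iter 2: z = 0.0235 + -0.3037i, |z|^2 = 0.0928
Iter 3: z = -1.1757 + 0.2458i, |z|^2 = 1.4426
Iter 4: z = 0.2378 + -0.3179i, |z|^2 = 0.1576
Iter 5: z = -1.1285 + 0.1088i, |z|^2 = 1.2853
Iter 6: z = 0.1776 + 0.0144i, |z|^2 = 0.0318
Iter 7: z = -1.0527 + 0.2651i, |z|^2 = 1.1784
Iter 8: z = -0.0462 + -0.2981i, |z|^2 = 0.0910
Iter 9: z = -1.1708 + 0.2875i, |z|^2 = 1.4534
Iter 10: z = 0.2040 + -0.4133i, |z|^2 = 0.2124
Iter 11: z = -1.2132 + 0.0914i, |z|^2 = 1.4802
Iter 12: z = 0.3795 + 0.0383i, |z|^2 = 0.1455
Iter 13: z = -0.9414 + 0.2890i, |z|^2 = 0.9699
Iter 14: z = -0.2812 + -0.2842i, |z|^2 = 0.1599
Iter 15: z = -1.0857 + 0.4199i, |z|^2 = 1.3550
Iter 16: z = -0.0815 + -0.6517i, |z|^2 = 0.4313
Iter 17: z = -1.5020 + 0.3663i, |z|^2 = 2.3902
Iter 18: z = 1.0379 + -0.8403i, |z|^2 = 1.7834
Iter 19: z = -0.7127 + -1.4843i, |z|^2 = 2.7111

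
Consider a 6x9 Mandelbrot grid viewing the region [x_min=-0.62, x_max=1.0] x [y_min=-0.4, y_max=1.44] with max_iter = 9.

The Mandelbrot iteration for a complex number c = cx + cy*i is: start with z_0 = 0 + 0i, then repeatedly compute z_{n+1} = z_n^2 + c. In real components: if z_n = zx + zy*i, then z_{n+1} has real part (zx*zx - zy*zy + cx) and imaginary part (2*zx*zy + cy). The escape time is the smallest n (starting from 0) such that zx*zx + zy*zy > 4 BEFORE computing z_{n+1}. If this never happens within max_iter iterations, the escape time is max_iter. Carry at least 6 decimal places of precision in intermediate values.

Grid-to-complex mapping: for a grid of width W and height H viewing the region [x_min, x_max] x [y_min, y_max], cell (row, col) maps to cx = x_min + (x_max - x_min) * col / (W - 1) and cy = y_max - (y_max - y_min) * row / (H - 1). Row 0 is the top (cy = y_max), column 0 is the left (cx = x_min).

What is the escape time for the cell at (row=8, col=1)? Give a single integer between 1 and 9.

z_0 = 0 + 0i, c = -0.2960 + -0.4000i
Iter 1: z = -0.2960 + -0.4000i, |z|^2 = 0.2476
Iter 2: z = -0.3684 + -0.1632i, |z|^2 = 0.1623
Iter 3: z = -0.1869 + -0.2798i, |z|^2 = 0.1132
Iter 4: z = -0.3393 + -0.2954i, |z|^2 = 0.2024
Iter 5: z = -0.2681 + -0.1995i, |z|^2 = 0.1117
Iter 6: z = -0.2639 + -0.2930i, |z|^2 = 0.1555
Iter 7: z = -0.3122 + -0.2453i, |z|^2 = 0.1577
Iter 8: z = -0.2587 + -0.2468i, |z|^2 = 0.1279

Answer: 9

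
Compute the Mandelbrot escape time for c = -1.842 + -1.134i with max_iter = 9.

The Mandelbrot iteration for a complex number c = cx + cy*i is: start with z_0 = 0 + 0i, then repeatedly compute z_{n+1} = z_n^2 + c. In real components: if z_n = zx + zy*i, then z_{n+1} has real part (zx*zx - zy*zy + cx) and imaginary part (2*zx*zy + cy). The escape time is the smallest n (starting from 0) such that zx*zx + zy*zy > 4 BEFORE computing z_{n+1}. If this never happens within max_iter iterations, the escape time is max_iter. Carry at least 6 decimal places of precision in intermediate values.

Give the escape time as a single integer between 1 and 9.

z_0 = 0 + 0i, c = -1.8420 + -1.1340i
Iter 1: z = -1.8420 + -1.1340i, |z|^2 = 4.6789
Escaped at iteration 1

Answer: 1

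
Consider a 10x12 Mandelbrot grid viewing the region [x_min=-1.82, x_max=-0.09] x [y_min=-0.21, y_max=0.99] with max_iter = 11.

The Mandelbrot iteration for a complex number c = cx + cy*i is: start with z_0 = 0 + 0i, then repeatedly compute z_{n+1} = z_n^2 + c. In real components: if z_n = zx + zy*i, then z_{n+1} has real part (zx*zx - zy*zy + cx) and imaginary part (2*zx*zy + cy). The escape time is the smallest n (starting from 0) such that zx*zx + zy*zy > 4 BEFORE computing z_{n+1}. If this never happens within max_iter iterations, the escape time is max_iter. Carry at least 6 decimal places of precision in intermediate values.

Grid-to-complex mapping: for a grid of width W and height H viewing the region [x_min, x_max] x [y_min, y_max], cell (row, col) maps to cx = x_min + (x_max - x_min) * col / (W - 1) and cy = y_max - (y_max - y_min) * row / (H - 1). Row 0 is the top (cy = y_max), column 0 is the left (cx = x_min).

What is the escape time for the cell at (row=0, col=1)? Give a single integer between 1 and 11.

z_0 = 0 + 0i, c = -1.6278 + 0.9900i
Iter 1: z = -1.6278 + 0.9900i, |z|^2 = 3.6298
Iter 2: z = 0.0418 + -2.2330i, |z|^2 = 4.9880
Escaped at iteration 2

Answer: 2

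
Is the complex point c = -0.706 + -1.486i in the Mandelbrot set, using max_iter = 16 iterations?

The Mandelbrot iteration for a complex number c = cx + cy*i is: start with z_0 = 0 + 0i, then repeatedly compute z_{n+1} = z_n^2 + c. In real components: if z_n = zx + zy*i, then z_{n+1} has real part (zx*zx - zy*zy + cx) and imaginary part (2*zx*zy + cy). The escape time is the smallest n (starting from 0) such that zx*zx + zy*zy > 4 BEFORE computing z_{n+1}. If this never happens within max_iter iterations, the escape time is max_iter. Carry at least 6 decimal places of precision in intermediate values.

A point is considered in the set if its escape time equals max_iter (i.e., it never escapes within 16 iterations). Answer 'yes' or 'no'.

Answer: no

Derivation:
z_0 = 0 + 0i, c = -0.7060 + -1.4860i
Iter 1: z = -0.7060 + -1.4860i, |z|^2 = 2.7066
Iter 2: z = -2.4158 + 0.6122i, |z|^2 = 6.2107
Escaped at iteration 2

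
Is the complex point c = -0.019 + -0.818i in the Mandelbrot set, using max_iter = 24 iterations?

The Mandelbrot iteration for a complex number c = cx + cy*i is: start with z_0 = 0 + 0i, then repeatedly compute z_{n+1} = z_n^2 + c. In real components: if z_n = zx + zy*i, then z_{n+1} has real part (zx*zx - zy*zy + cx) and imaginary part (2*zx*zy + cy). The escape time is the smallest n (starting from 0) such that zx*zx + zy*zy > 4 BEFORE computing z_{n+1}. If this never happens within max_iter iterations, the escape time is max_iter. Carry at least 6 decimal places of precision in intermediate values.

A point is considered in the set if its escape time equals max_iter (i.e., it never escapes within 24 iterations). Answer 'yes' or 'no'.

z_0 = 0 + 0i, c = -0.0190 + -0.8180i
Iter 1: z = -0.0190 + -0.8180i, |z|^2 = 0.6695
Iter 2: z = -0.6878 + -0.7869i, |z|^2 = 1.0923
Iter 3: z = -0.1652 + 0.2644i, |z|^2 = 0.0972
Iter 4: z = -0.0616 + -0.9054i, |z|^2 = 0.8235
Iter 5: z = -0.8349 + -0.7064i, |z|^2 = 1.1961
Iter 6: z = 0.1790 + 0.3616i, |z|^2 = 0.1628
Iter 7: z = -0.1177 + -0.6885i, |z|^2 = 0.4879
Iter 8: z = -0.4792 + -0.6559i, |z|^2 = 0.6599
Iter 9: z = -0.2196 + -0.1893i, |z|^2 = 0.0841
Iter 10: z = -0.0066 + -0.7348i, |z|^2 = 0.5400
Iter 11: z = -0.5589 + -0.8083i, |z|^2 = 0.9657
Iter 12: z = -0.3599 + 0.0856i, |z|^2 = 0.1368
Iter 13: z = 0.1032 + -0.8796i, |z|^2 = 0.7843
Iter 14: z = -0.7820 + -0.9996i, |z|^2 = 1.6107
Iter 15: z = -0.4065 + 0.7453i, |z|^2 = 0.7208
Iter 16: z = -0.4092 + -1.4240i, |z|^2 = 2.1953
Iter 17: z = -1.8794 + 0.3476i, |z|^2 = 3.6529
Iter 18: z = 3.3923 + -2.1244i, |z|^2 = 16.0206
Escaped at iteration 18

Answer: no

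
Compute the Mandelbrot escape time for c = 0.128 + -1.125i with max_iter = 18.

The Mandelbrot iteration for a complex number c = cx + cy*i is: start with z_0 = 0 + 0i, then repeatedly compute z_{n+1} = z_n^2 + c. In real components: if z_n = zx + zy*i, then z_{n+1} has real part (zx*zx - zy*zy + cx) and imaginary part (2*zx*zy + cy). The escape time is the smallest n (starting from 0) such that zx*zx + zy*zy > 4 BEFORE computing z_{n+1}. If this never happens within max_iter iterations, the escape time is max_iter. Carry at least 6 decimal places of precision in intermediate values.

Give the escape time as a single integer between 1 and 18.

z_0 = 0 + 0i, c = 0.1280 + -1.1250i
Iter 1: z = 0.1280 + -1.1250i, |z|^2 = 1.2820
Iter 2: z = -1.1212 + -1.4130i, |z|^2 = 3.2538
Iter 3: z = -0.6114 + 2.0436i, |z|^2 = 4.5502
Escaped at iteration 3

Answer: 3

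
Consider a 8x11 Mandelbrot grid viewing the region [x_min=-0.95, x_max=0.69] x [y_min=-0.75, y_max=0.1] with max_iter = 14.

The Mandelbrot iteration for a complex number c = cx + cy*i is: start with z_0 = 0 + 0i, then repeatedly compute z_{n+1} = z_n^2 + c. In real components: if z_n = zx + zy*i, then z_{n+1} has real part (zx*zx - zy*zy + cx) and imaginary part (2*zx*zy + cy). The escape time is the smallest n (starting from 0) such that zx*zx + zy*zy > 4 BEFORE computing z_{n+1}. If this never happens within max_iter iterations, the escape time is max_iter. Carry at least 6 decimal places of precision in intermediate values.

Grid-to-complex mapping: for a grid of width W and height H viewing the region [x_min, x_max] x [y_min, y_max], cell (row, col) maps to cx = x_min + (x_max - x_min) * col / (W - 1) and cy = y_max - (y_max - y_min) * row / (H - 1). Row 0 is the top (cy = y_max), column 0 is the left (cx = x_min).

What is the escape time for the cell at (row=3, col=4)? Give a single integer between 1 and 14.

Answer: 14

Derivation:
z_0 = 0 + 0i, c = -0.0129 + -0.1550i
Iter 1: z = -0.0129 + -0.1550i, |z|^2 = 0.0242
Iter 2: z = -0.0367 + -0.1510i, |z|^2 = 0.0242
Iter 3: z = -0.0343 + -0.1439i, |z|^2 = 0.0219
Iter 4: z = -0.0324 + -0.1451i, |z|^2 = 0.0221
Iter 5: z = -0.0329 + -0.1456i, |z|^2 = 0.0223
Iter 6: z = -0.0330 + -0.1454i, |z|^2 = 0.0222
Iter 7: z = -0.0329 + -0.1454i, |z|^2 = 0.0222
Iter 8: z = -0.0329 + -0.1454i, |z|^2 = 0.0222
Iter 9: z = -0.0329 + -0.1454i, |z|^2 = 0.0222
Iter 10: z = -0.0329 + -0.1454i, |z|^2 = 0.0222
Iter 11: z = -0.0329 + -0.1454i, |z|^2 = 0.0222
Iter 12: z = -0.0329 + -0.1454i, |z|^2 = 0.0222
Iter 13: z = -0.0329 + -0.1454i, |z|^2 = 0.0222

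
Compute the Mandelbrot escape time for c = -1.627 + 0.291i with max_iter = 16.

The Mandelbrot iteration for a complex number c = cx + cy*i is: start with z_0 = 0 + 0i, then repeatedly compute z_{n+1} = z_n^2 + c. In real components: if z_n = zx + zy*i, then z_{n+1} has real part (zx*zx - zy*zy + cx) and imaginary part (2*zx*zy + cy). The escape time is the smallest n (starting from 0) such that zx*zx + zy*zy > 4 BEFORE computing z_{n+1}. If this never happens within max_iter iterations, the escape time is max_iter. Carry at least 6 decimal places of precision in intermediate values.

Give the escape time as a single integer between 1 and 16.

Answer: 4

Derivation:
z_0 = 0 + 0i, c = -1.6270 + 0.2910i
Iter 1: z = -1.6270 + 0.2910i, |z|^2 = 2.7318
Iter 2: z = 0.9354 + -0.6559i, |z|^2 = 1.3053
Iter 3: z = -1.1822 + -0.9361i, |z|^2 = 2.2739
Iter 4: z = -1.1059 + 2.5044i, |z|^2 = 7.4947
Escaped at iteration 4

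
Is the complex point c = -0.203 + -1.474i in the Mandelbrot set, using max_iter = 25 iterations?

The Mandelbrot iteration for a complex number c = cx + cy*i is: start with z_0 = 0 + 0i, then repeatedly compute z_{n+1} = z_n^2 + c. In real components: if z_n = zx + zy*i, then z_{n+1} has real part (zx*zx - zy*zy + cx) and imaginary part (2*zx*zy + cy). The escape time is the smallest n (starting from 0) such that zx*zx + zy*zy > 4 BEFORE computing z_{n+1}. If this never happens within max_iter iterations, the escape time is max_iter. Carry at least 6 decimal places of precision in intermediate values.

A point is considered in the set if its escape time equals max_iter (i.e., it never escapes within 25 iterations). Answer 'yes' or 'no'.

Answer: no

Derivation:
z_0 = 0 + 0i, c = -0.2030 + -1.4740i
Iter 1: z = -0.2030 + -1.4740i, |z|^2 = 2.2139
Iter 2: z = -2.3345 + -0.8756i, |z|^2 = 6.2163
Escaped at iteration 2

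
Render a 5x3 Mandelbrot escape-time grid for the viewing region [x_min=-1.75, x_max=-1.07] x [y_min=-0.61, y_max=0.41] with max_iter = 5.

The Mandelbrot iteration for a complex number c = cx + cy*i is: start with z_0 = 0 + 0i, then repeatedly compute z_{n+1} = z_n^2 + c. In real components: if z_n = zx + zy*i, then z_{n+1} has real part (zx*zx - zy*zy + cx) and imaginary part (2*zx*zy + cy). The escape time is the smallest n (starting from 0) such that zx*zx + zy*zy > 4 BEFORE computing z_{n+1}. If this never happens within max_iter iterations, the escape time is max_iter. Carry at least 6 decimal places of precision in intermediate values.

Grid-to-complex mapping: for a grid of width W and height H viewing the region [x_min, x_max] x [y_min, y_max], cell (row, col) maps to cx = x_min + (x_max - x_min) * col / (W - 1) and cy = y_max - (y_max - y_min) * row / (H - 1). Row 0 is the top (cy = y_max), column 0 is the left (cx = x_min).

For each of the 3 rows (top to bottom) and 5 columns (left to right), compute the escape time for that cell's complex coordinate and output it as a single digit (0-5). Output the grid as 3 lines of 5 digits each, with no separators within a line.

Answer: 33455
45555
33334

Derivation:
(row=0, col=0): c = -1.7500 + 0.4100i → escape time 3
(row=0, col=1): c = -1.5800 + 0.4100i → escape time 3
(row=0, col=2): c = -1.4100 + 0.4100i → escape time 4
(row=0, col=3): c = -1.2400 + 0.4100i → escape time 5
(row=0, col=4): c = -1.0700 + 0.4100i → escape time 5
(row=1, col=0): c = -1.7500 + -0.1000i → escape time 4
(row=1, col=1): c = -1.5800 + -0.1000i → escape time 5
(row=1, col=2): c = -1.4100 + -0.1000i → escape time 5
(row=1, col=3): c = -1.2400 + -0.1000i → escape time 5
(row=1, col=4): c = -1.0700 + -0.1000i → escape time 5
(row=2, col=0): c = -1.7500 + -0.6100i → escape time 3
(row=2, col=1): c = -1.5800 + -0.6100i → escape time 3
(row=2, col=2): c = -1.4100 + -0.6100i → escape time 3
(row=2, col=3): c = -1.2400 + -0.6100i → escape time 3
(row=2, col=4): c = -1.0700 + -0.6100i → escape time 4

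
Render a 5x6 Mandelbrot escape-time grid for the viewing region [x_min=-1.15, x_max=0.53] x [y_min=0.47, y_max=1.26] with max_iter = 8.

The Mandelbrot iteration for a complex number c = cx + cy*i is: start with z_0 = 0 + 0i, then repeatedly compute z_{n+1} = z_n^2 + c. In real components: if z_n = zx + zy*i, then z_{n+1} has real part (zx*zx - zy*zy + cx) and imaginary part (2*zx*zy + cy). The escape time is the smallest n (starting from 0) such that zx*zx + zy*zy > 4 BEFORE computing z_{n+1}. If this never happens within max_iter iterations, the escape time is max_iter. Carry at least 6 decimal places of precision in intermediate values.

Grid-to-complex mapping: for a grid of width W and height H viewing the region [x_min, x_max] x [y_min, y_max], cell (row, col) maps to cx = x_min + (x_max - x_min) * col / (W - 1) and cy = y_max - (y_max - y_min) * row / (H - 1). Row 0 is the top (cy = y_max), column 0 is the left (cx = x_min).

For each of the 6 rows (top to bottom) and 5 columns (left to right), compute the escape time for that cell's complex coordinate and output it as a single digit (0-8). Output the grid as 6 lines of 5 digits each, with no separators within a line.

Answer: 23322
33442
34553
34863
36884
58884

Derivation:
(row=0, col=0): c = -1.1500 + 1.2600i → escape time 2
(row=0, col=1): c = -0.7300 + 1.2600i → escape time 3
(row=0, col=2): c = -0.3100 + 1.2600i → escape time 3
(row=0, col=3): c = 0.1100 + 1.2600i → escape time 2
(row=0, col=4): c = 0.5300 + 1.2600i → escape time 2
(row=1, col=0): c = -1.1500 + 1.1020i → escape time 3
(row=1, col=1): c = -0.7300 + 1.1020i → escape time 3
(row=1, col=2): c = -0.3100 + 1.1020i → escape time 4
(row=1, col=3): c = 0.1100 + 1.1020i → escape time 4
(row=1, col=4): c = 0.5300 + 1.1020i → escape time 2
(row=2, col=0): c = -1.1500 + 0.9440i → escape time 3
(row=2, col=1): c = -0.7300 + 0.9440i → escape time 4
(row=2, col=2): c = -0.3100 + 0.9440i → escape time 5
(row=2, col=3): c = 0.1100 + 0.9440i → escape time 5
(row=2, col=4): c = 0.5300 + 0.9440i → escape time 3
(row=3, col=0): c = -1.1500 + 0.7860i → escape time 3
(row=3, col=1): c = -0.7300 + 0.7860i → escape time 4
(row=3, col=2): c = -0.3100 + 0.7860i → escape time 8
(row=3, col=3): c = 0.1100 + 0.7860i → escape time 6
(row=3, col=4): c = 0.5300 + 0.7860i → escape time 3
(row=4, col=0): c = -1.1500 + 0.6280i → escape time 3
(row=4, col=1): c = -0.7300 + 0.6280i → escape time 6
(row=4, col=2): c = -0.3100 + 0.6280i → escape time 8
(row=4, col=3): c = 0.1100 + 0.6280i → escape time 8
(row=4, col=4): c = 0.5300 + 0.6280i → escape time 4
(row=5, col=0): c = -1.1500 + 0.4700i → escape time 5
(row=5, col=1): c = -0.7300 + 0.4700i → escape time 8
(row=5, col=2): c = -0.3100 + 0.4700i → escape time 8
(row=5, col=3): c = 0.1100 + 0.4700i → escape time 8
(row=5, col=4): c = 0.5300 + 0.4700i → escape time 4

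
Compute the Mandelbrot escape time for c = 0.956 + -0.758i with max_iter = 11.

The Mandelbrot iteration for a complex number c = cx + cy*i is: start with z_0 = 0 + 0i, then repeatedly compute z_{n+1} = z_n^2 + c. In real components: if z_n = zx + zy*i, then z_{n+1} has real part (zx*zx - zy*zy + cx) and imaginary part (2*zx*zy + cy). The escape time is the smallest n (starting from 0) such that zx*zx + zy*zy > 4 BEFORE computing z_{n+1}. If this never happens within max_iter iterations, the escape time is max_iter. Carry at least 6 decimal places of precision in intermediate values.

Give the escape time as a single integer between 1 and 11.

z_0 = 0 + 0i, c = 0.9560 + -0.7580i
Iter 1: z = 0.9560 + -0.7580i, |z|^2 = 1.4885
Iter 2: z = 1.2954 + -2.2073i, |z|^2 = 6.5501
Escaped at iteration 2

Answer: 2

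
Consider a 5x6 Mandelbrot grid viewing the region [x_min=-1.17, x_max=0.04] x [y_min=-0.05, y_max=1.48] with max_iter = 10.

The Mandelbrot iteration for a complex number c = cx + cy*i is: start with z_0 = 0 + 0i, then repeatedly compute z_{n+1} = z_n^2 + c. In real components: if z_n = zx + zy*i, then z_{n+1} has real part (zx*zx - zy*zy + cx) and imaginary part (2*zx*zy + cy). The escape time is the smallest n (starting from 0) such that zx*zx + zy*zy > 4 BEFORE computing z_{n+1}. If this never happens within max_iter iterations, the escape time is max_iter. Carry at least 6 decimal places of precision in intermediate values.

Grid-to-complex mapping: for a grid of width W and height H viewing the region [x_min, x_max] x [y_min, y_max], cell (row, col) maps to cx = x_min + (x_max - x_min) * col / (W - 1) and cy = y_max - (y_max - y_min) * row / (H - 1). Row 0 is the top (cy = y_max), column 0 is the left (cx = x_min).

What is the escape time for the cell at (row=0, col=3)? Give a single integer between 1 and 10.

Answer: 2

Derivation:
z_0 = 0 + 0i, c = -0.2625 + 1.4800i
Iter 1: z = -0.2625 + 1.4800i, |z|^2 = 2.2593
Iter 2: z = -2.3840 + 0.7030i, |z|^2 = 6.1776
Escaped at iteration 2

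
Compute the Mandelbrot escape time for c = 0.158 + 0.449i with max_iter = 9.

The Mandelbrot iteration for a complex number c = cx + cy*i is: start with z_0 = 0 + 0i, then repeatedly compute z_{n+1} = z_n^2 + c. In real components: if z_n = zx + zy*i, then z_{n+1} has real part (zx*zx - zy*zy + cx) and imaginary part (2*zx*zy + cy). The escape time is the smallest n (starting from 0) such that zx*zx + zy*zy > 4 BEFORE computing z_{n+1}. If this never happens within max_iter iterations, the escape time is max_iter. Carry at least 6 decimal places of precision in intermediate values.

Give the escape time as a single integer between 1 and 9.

Answer: 9

Derivation:
z_0 = 0 + 0i, c = 0.1580 + 0.4490i
Iter 1: z = 0.1580 + 0.4490i, |z|^2 = 0.2266
Iter 2: z = -0.0186 + 0.5909i, |z|^2 = 0.3495
Iter 3: z = -0.1908 + 0.4270i, |z|^2 = 0.2187
Iter 4: z = 0.0121 + 0.2861i, |z|^2 = 0.0820
Iter 5: z = 0.0763 + 0.4559i, |z|^2 = 0.2137
Iter 6: z = -0.0440 + 0.5186i, |z|^2 = 0.2709
Iter 7: z = -0.1090 + 0.4033i, |z|^2 = 0.1745
Iter 8: z = 0.0072 + 0.3611i, |z|^2 = 0.1304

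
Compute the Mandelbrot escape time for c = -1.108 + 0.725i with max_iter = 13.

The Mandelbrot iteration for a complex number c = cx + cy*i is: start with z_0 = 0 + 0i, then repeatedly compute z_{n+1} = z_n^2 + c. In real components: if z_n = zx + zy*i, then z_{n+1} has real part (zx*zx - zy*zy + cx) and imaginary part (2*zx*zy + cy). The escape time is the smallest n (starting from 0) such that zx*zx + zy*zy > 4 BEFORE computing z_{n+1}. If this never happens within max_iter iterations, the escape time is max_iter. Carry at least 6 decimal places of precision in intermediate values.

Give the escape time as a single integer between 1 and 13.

z_0 = 0 + 0i, c = -1.1080 + 0.7250i
Iter 1: z = -1.1080 + 0.7250i, |z|^2 = 1.7533
Iter 2: z = -0.4060 + -0.8816i, |z|^2 = 0.9420
Iter 3: z = -1.7204 + 1.4408i, |z|^2 = 5.0357
Escaped at iteration 3

Answer: 3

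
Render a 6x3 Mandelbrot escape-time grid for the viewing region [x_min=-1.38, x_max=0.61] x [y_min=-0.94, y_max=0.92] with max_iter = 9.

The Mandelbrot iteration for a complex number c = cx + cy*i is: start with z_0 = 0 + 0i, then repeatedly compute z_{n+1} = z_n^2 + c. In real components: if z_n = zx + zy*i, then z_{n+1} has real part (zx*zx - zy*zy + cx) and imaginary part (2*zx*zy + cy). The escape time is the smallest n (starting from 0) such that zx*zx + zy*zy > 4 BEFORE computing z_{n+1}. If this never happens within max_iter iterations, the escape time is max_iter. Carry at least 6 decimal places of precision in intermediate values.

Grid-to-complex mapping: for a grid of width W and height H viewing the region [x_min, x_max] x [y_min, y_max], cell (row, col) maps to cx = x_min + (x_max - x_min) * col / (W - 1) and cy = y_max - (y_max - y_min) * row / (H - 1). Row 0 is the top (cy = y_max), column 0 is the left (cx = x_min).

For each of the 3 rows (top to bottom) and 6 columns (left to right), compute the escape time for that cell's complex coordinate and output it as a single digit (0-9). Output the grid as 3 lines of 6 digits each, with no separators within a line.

Answer: 334942
999994
334842

Derivation:
(row=0, col=0): c = -1.3800 + 0.9200i → escape time 3
(row=0, col=1): c = -0.9820 + 0.9200i → escape time 3
(row=0, col=2): c = -0.5840 + 0.9200i → escape time 4
(row=0, col=3): c = -0.1860 + 0.9200i → escape time 9
(row=0, col=4): c = 0.2120 + 0.9200i → escape time 4
(row=0, col=5): c = 0.6100 + 0.9200i → escape time 2
(row=1, col=0): c = -1.3800 + -0.0100i → escape time 9
(row=1, col=1): c = -0.9820 + -0.0100i → escape time 9
(row=1, col=2): c = -0.5840 + -0.0100i → escape time 9
(row=1, col=3): c = -0.1860 + -0.0100i → escape time 9
(row=1, col=4): c = 0.2120 + -0.0100i → escape time 9
(row=1, col=5): c = 0.6100 + -0.0100i → escape time 4
(row=2, col=0): c = -1.3800 + -0.9400i → escape time 3
(row=2, col=1): c = -0.9820 + -0.9400i → escape time 3
(row=2, col=2): c = -0.5840 + -0.9400i → escape time 4
(row=2, col=3): c = -0.1860 + -0.9400i → escape time 8
(row=2, col=4): c = 0.2120 + -0.9400i → escape time 4
(row=2, col=5): c = 0.6100 + -0.9400i → escape time 2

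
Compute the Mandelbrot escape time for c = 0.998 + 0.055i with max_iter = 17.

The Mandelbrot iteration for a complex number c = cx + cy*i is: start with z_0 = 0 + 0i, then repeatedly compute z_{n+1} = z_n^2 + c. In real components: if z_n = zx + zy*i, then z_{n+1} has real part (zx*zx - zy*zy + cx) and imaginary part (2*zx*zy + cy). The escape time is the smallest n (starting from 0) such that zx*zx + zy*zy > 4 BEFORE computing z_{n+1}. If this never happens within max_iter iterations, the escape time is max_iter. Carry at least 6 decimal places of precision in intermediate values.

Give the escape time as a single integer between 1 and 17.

z_0 = 0 + 0i, c = 0.9980 + 0.0550i
Iter 1: z = 0.9980 + 0.0550i, |z|^2 = 0.9990
Iter 2: z = 1.9910 + 0.1648i, |z|^2 = 3.9911
Iter 3: z = 4.9348 + 0.7111i, |z|^2 = 24.8584
Escaped at iteration 3

Answer: 3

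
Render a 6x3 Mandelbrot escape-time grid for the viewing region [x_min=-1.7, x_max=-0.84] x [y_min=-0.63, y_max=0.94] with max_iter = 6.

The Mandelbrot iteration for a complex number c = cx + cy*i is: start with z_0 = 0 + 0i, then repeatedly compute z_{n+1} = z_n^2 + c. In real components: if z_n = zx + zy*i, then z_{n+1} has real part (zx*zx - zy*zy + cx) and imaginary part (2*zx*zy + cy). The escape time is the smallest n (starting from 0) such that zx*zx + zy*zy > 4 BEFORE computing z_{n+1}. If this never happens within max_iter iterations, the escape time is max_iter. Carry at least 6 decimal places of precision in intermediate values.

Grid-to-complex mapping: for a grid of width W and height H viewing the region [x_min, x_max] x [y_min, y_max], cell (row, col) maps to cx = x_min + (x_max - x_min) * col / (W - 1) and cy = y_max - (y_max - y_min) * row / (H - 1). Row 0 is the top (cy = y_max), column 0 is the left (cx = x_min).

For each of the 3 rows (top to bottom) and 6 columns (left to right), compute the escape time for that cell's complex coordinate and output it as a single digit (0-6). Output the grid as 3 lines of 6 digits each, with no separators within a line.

Answer: 233333
456666
333345

Derivation:
(row=0, col=0): c = -1.7000 + 0.9400i → escape time 2
(row=0, col=1): c = -1.5280 + 0.9400i → escape time 3
(row=0, col=2): c = -1.3560 + 0.9400i → escape time 3
(row=0, col=3): c = -1.1840 + 0.9400i → escape time 3
(row=0, col=4): c = -1.0120 + 0.9400i → escape time 3
(row=0, col=5): c = -0.8400 + 0.9400i → escape time 3
(row=1, col=0): c = -1.7000 + 0.1550i → escape time 4
(row=1, col=1): c = -1.5280 + 0.1550i → escape time 5
(row=1, col=2): c = -1.3560 + 0.1550i → escape time 6
(row=1, col=3): c = -1.1840 + 0.1550i → escape time 6
(row=1, col=4): c = -1.0120 + 0.1550i → escape time 6
(row=1, col=5): c = -0.8400 + 0.1550i → escape time 6
(row=2, col=0): c = -1.7000 + -0.6300i → escape time 3
(row=2, col=1): c = -1.5280 + -0.6300i → escape time 3
(row=2, col=2): c = -1.3560 + -0.6300i → escape time 3
(row=2, col=3): c = -1.1840 + -0.6300i → escape time 3
(row=2, col=4): c = -1.0120 + -0.6300i → escape time 4
(row=2, col=5): c = -0.8400 + -0.6300i → escape time 5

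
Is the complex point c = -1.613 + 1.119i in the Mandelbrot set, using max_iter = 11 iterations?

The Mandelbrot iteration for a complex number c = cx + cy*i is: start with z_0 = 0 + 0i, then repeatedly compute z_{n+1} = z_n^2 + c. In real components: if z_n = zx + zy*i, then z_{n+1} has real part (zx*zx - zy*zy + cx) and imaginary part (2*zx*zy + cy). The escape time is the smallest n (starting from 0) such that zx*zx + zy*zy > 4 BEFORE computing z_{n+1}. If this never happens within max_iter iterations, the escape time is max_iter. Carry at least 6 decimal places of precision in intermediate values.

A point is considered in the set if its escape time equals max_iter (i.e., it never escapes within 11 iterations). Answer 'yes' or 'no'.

z_0 = 0 + 0i, c = -1.6130 + 1.1190i
Iter 1: z = -1.6130 + 1.1190i, |z|^2 = 3.8539
Iter 2: z = -0.2634 + -2.4909i, |z|^2 = 6.2739
Escaped at iteration 2

Answer: no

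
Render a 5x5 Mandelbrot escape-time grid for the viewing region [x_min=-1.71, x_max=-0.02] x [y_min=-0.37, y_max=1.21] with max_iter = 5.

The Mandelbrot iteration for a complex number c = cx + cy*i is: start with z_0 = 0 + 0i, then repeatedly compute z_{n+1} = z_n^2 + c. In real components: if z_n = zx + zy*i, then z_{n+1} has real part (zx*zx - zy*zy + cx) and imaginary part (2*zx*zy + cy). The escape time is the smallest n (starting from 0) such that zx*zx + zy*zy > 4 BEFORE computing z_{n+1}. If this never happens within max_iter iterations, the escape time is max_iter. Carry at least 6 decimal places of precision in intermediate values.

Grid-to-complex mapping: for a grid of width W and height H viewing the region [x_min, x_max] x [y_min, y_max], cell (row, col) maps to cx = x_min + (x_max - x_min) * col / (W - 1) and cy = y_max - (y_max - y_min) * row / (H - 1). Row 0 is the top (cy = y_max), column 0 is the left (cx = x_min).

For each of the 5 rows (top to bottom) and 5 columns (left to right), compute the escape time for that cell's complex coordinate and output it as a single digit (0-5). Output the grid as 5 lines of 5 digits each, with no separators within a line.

Answer: 12333
23455
35555
55555
35555

Derivation:
(row=0, col=0): c = -1.7100 + 1.2100i → escape time 1
(row=0, col=1): c = -1.2875 + 1.2100i → escape time 2
(row=0, col=2): c = -0.8650 + 1.2100i → escape time 3
(row=0, col=3): c = -0.4425 + 1.2100i → escape time 3
(row=0, col=4): c = -0.0200 + 1.2100i → escape time 3
(row=1, col=0): c = -1.7100 + 0.8150i → escape time 2
(row=1, col=1): c = -1.2875 + 0.8150i → escape time 3
(row=1, col=2): c = -0.8650 + 0.8150i → escape time 4
(row=1, col=3): c = -0.4425 + 0.8150i → escape time 5
(row=1, col=4): c = -0.0200 + 0.8150i → escape time 5
(row=2, col=0): c = -1.7100 + 0.4200i → escape time 3
(row=2, col=1): c = -1.2875 + 0.4200i → escape time 5
(row=2, col=2): c = -0.8650 + 0.4200i → escape time 5
(row=2, col=3): c = -0.4425 + 0.4200i → escape time 5
(row=2, col=4): c = -0.0200 + 0.4200i → escape time 5
(row=3, col=0): c = -1.7100 + 0.0250i → escape time 5
(row=3, col=1): c = -1.2875 + 0.0250i → escape time 5
(row=3, col=2): c = -0.8650 + 0.0250i → escape time 5
(row=3, col=3): c = -0.4425 + 0.0250i → escape time 5
(row=3, col=4): c = -0.0200 + 0.0250i → escape time 5
(row=4, col=0): c = -1.7100 + -0.3700i → escape time 3
(row=4, col=1): c = -1.2875 + -0.3700i → escape time 5
(row=4, col=2): c = -0.8650 + -0.3700i → escape time 5
(row=4, col=3): c = -0.4425 + -0.3700i → escape time 5
(row=4, col=4): c = -0.0200 + -0.3700i → escape time 5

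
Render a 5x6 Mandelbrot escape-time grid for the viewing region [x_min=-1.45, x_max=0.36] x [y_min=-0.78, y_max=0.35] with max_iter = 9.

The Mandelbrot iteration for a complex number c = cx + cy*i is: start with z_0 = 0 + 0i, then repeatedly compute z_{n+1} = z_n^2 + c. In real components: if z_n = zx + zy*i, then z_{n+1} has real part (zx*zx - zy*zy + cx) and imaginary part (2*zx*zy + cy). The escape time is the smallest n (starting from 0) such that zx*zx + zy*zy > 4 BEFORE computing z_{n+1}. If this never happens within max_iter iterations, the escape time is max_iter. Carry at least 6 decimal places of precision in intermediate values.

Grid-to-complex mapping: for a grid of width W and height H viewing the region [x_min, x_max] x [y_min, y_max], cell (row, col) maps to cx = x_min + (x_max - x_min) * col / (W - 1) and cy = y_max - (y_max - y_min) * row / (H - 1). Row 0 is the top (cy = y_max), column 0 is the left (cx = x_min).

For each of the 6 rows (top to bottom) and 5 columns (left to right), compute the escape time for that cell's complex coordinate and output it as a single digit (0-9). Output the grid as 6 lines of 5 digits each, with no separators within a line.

(row=0, col=0): c = -1.4500 + 0.3500i → escape time 5
(row=0, col=1): c = -0.9975 + 0.3500i → escape time 9
(row=0, col=2): c = -0.5450 + 0.3500i → escape time 9
(row=0, col=3): c = -0.0925 + 0.3500i → escape time 9
(row=0, col=4): c = 0.3600 + 0.3500i → escape time 9
(row=1, col=0): c = -1.4500 + 0.1240i → escape time 8
(row=1, col=1): c = -0.9975 + 0.1240i → escape time 9
(row=1, col=2): c = -0.5450 + 0.1240i → escape time 9
(row=1, col=3): c = -0.0925 + 0.1240i → escape time 9
(row=1, col=4): c = 0.3600 + 0.1240i → escape time 9
(row=2, col=0): c = -1.4500 + -0.1020i → escape time 8
(row=2, col=1): c = -0.9975 + -0.1020i → escape time 9
(row=2, col=2): c = -0.5450 + -0.1020i → escape time 9
(row=2, col=3): c = -0.0925 + -0.1020i → escape time 9
(row=2, col=4): c = 0.3600 + -0.1020i → escape time 9
(row=3, col=0): c = -1.4500 + -0.3280i → escape time 5
(row=3, col=1): c = -0.9975 + -0.3280i → escape time 9
(row=3, col=2): c = -0.5450 + -0.3280i → escape time 9
(row=3, col=3): c = -0.0925 + -0.3280i → escape time 9
(row=3, col=4): c = 0.3600 + -0.3280i → escape time 9
(row=4, col=0): c = -1.4500 + -0.5540i → escape time 3
(row=4, col=1): c = -0.9975 + -0.5540i → escape time 5
(row=4, col=2): c = -0.5450 + -0.5540i → escape time 9
(row=4, col=3): c = -0.0925 + -0.5540i → escape time 9
(row=4, col=4): c = 0.3600 + -0.5540i → escape time 9
(row=5, col=0): c = -1.4500 + -0.7800i → escape time 3
(row=5, col=1): c = -0.9975 + -0.7800i → escape time 3
(row=5, col=2): c = -0.5450 + -0.7800i → escape time 5
(row=5, col=3): c = -0.0925 + -0.7800i → escape time 9
(row=5, col=4): c = 0.3600 + -0.7800i → escape time 4

Answer: 59999
89999
89999
59999
35999
33594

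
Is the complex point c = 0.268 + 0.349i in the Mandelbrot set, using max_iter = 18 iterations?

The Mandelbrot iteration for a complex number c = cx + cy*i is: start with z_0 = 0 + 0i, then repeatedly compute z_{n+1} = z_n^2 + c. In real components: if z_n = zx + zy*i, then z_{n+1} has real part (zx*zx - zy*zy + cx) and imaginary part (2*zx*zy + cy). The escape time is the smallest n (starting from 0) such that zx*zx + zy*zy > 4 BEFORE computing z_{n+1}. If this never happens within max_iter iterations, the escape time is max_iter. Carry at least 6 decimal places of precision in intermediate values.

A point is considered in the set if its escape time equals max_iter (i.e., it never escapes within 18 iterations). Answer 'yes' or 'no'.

z_0 = 0 + 0i, c = 0.2680 + 0.3490i
Iter 1: z = 0.2680 + 0.3490i, |z|^2 = 0.1936
Iter 2: z = 0.2180 + 0.5361i, |z|^2 = 0.3349
Iter 3: z = 0.0282 + 0.5827i, |z|^2 = 0.3404
Iter 4: z = -0.0708 + 0.3818i, |z|^2 = 0.1508
Iter 5: z = 0.1272 + 0.2949i, |z|^2 = 0.1032
Iter 6: z = 0.1972 + 0.4240i, |z|^2 = 0.2187
Iter 7: z = 0.1271 + 0.5162i, |z|^2 = 0.2827
Iter 8: z = 0.0176 + 0.4802i, |z|^2 = 0.2309
Iter 9: z = 0.0377 + 0.3659i, |z|^2 = 0.1353
Iter 10: z = 0.1355 + 0.3766i, |z|^2 = 0.1602
Iter 11: z = 0.1445 + 0.4511i, |z|^2 = 0.2243
Iter 12: z = 0.0854 + 0.4794i, |z|^2 = 0.2371
Iter 13: z = 0.0455 + 0.4309i, |z|^2 = 0.1878
Iter 14: z = 0.0844 + 0.3882i, |z|^2 = 0.1578
Iter 15: z = 0.1244 + 0.4145i, |z|^2 = 0.1873
Iter 16: z = 0.1117 + 0.4521i, |z|^2 = 0.2169
Iter 17: z = 0.0760 + 0.4500i, |z|^2 = 0.2083
Did not escape in 18 iterations → in set

Answer: yes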